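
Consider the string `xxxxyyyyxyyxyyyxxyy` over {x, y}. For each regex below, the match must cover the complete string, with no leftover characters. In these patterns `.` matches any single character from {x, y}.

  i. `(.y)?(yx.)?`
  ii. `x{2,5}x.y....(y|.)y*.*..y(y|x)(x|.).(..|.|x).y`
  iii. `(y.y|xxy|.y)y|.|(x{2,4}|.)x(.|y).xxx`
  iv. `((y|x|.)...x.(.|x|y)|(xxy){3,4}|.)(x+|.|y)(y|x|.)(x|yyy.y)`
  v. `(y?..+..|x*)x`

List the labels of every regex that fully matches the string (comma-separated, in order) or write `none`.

ii

i → no match
ii → match
iii → no match
iv → no match
v → no match — must end with `x`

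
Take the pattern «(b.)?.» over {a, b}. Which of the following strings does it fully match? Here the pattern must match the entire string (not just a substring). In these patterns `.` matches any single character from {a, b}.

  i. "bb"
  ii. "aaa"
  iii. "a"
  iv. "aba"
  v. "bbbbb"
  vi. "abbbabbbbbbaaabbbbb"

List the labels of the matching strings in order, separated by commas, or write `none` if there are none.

iii

i → no match
ii → no match
iii → match
iv → no match
v → no match
vi → no match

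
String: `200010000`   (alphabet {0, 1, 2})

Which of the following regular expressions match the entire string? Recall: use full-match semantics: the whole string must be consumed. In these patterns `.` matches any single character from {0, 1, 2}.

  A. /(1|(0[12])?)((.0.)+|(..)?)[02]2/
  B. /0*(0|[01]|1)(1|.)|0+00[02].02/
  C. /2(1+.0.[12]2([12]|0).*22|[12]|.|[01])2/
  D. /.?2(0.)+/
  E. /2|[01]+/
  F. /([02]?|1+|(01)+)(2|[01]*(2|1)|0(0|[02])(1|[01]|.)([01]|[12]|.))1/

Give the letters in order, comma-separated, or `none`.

A → no match — must end with `2`
B → no match
C → no match — must end with `2`
D → match
E → no match
F → no match — must end with `1`

D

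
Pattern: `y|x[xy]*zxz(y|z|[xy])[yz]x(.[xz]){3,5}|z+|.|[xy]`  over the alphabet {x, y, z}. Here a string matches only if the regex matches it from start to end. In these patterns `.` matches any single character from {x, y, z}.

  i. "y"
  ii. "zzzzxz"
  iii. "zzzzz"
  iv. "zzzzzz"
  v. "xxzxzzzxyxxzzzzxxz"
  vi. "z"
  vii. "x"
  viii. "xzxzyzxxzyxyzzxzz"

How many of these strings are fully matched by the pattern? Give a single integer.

i → match
ii → no match
iii → match
iv → match
v → match
vi → match
vii → match
viii → match
Total matched: 7

7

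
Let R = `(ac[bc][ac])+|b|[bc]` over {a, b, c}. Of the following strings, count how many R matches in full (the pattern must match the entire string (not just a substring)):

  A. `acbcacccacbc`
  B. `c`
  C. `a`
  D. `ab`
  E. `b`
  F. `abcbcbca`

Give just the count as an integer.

A → match
B → match
C → no match
D → no match
E → match
F → no match
Total matched: 3

3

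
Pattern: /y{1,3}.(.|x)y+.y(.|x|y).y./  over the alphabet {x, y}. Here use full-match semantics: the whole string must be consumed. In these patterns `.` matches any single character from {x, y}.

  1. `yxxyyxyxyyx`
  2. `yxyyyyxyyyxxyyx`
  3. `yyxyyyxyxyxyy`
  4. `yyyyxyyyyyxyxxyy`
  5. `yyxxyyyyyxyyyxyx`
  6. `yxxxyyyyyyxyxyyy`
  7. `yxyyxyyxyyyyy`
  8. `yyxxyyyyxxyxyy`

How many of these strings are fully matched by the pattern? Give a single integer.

2

1 → match
2 → no match
3 → no match
4 → match
5 → no match
6 → no match
7 → no match
8 → no match
Total matched: 2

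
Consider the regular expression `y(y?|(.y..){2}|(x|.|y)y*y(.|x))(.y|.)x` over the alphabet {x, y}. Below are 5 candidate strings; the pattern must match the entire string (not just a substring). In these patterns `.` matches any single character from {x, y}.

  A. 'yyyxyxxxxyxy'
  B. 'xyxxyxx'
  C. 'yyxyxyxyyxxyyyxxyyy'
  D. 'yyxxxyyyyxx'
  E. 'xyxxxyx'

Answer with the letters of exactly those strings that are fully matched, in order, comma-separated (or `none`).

none

A → no match — must end with 'x'
B → no match — must start with 'y'
C → no match — must end with 'x'
D → no match
E → no match — must start with 'y'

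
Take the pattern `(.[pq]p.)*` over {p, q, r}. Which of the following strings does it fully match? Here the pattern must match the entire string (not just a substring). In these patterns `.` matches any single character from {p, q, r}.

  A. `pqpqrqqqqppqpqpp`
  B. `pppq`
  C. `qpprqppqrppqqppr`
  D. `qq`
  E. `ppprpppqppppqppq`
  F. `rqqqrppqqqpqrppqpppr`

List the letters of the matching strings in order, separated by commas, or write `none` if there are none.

B, C, E

A → no match
B → match
C → match
D → no match
E → match
F → no match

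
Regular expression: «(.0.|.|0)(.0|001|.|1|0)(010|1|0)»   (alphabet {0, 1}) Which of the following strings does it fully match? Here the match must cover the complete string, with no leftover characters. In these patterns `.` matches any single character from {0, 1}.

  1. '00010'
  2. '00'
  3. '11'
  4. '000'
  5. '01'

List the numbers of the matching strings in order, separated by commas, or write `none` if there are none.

1, 4

1 → match
2 → no match
3 → no match
4 → match
5 → no match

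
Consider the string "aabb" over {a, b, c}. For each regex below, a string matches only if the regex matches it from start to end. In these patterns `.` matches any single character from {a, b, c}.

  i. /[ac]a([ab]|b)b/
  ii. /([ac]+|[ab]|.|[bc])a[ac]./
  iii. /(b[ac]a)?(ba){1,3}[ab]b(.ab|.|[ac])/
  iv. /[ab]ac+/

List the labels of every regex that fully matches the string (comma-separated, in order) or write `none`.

i

i → match
ii → no match
iii → no match
iv → no match — must end with "c"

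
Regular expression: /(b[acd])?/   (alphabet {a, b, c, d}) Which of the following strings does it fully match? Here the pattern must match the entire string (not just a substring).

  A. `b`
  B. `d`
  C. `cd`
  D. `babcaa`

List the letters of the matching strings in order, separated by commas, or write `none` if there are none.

A → no match
B → no match
C → no match
D → no match

none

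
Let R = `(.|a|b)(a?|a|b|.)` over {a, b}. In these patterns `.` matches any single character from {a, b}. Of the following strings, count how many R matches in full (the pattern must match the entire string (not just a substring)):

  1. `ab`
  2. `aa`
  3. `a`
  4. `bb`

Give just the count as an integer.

1 → match
2 → match
3 → match
4 → match
Total matched: 4

4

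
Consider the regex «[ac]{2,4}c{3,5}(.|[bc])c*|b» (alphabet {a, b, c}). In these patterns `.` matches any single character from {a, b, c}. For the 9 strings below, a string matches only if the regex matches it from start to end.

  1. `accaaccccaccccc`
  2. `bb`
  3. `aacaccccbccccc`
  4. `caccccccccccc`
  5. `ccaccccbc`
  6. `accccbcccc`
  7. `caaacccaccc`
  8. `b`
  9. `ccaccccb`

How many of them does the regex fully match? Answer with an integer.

7

1 → no match
2 → no match
3 → match
4 → match
5 → match
6 → match
7 → match
8 → match
9 → match
Total matched: 7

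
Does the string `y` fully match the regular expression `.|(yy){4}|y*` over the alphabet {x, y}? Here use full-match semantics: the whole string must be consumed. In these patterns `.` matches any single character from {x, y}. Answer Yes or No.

Yes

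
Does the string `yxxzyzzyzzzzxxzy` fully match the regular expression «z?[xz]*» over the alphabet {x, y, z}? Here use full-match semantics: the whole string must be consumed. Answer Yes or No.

No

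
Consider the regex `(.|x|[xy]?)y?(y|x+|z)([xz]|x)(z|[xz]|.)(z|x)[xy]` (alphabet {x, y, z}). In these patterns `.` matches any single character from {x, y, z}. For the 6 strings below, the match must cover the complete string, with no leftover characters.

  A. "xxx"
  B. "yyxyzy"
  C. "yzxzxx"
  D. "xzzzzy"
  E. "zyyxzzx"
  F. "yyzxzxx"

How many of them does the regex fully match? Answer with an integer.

5

A. "xxx" → no match
B. "yyxyzy" → match
C. "yzxzxx" → match
D. "xzzzzy" → match
E. "zyyxzzx" → match
F. "yyzxzxx" → match
Total matched: 5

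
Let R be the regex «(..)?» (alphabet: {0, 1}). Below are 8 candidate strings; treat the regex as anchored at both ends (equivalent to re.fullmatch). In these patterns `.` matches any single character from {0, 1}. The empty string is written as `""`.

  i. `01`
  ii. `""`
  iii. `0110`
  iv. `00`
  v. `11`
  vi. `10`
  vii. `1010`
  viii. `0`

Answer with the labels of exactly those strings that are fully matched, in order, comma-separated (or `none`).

i, ii, iv, v, vi

i. `01` → match
ii. `""` → match
iii. `0110` → no match
iv. `00` → match
v. `11` → match
vi. `10` → match
vii. `1010` → no match
viii. `0` → no match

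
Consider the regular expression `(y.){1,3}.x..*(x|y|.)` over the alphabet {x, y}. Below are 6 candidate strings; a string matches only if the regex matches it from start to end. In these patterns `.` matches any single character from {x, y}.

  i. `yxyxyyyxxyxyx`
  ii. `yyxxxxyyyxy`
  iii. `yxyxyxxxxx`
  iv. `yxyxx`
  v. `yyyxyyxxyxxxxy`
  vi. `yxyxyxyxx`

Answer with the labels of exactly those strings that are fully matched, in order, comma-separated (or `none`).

i, ii, iii, v, vi

i → match
ii → match
iii → match
iv → no match
v → match
vi → match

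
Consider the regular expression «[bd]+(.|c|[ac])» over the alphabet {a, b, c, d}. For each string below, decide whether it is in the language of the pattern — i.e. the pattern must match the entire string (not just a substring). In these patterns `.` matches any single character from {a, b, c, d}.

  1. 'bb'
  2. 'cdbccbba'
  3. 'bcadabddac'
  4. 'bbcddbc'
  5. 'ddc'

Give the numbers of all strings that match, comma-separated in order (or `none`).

1 → match
2 → no match
3 → no match
4 → no match
5 → match

1, 5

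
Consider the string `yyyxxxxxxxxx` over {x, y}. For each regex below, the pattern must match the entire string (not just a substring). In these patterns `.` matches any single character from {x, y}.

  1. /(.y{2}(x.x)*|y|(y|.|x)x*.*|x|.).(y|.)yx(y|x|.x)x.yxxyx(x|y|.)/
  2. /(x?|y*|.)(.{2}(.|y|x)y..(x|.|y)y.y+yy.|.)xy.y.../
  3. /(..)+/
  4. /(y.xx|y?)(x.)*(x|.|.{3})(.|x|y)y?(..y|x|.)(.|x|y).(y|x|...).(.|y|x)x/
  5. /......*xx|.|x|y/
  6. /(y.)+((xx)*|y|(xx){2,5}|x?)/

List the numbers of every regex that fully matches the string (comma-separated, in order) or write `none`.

3, 4, 5, 6

1 → no match
2 → no match
3 → match
4 → match
5 → match
6 → match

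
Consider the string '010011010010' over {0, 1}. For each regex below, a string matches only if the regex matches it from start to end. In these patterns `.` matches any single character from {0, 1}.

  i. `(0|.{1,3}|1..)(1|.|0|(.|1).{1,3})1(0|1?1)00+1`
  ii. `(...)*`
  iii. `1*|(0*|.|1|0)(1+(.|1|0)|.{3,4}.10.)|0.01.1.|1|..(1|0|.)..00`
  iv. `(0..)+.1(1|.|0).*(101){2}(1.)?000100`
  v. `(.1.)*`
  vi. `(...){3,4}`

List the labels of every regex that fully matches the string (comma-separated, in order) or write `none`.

i → no match — must end with '01'
ii → match
iii → no match
iv → no match — must end with '000100'
v → match
vi → match

ii, v, vi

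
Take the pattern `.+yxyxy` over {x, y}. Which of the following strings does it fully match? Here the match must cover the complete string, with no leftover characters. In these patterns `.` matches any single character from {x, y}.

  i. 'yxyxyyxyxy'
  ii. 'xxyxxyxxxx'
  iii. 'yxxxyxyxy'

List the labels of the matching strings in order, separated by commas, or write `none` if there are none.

i, iii

i. 'yxyxyyxyxy' → match
ii. 'xxyxxyxxxx' → no match — must end with 'yxyxy'
iii. 'yxxxyxyxy' → match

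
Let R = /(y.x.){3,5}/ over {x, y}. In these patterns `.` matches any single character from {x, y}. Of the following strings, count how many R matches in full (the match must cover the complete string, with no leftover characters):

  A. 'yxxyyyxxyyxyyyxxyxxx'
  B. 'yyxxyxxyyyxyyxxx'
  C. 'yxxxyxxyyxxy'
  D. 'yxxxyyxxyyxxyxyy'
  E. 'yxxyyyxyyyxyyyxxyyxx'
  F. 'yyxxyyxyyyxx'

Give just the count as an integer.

5

A → match
B → match
C → match
D → no match
E → match
F → match
Total matched: 5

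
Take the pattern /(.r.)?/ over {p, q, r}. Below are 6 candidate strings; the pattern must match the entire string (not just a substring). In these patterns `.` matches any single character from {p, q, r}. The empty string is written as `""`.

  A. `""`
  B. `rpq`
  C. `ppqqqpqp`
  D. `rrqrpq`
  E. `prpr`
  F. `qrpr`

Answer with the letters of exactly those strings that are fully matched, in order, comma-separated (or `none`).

A

A → match
B → no match
C → no match
D → no match
E → no match
F → no match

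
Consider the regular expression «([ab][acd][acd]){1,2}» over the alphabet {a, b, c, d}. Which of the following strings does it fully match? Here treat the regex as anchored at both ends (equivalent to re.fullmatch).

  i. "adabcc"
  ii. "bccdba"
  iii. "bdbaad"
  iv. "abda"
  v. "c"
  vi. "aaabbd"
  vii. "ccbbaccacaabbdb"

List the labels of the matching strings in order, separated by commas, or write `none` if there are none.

i → match
ii → no match
iii → no match
iv → no match
v → no match
vi → no match
vii → no match

i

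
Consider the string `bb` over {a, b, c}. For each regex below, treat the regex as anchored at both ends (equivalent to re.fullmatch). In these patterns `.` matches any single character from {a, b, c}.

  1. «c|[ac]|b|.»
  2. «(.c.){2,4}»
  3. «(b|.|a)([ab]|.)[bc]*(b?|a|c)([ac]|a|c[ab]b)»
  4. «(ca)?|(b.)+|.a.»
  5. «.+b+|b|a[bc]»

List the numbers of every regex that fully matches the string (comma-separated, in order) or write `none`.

4, 5

1 → no match
2 → no match
3 → no match
4 → match
5 → match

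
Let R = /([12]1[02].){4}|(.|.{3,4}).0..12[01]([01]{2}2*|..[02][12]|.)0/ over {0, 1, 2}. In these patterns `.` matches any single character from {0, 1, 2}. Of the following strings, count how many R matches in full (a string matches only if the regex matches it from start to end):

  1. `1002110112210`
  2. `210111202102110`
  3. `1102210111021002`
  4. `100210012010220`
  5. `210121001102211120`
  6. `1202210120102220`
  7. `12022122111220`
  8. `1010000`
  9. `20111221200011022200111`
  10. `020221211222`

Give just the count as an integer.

0

1 → no match
2 → no match
3 → no match
4 → no match
5 → no match
6 → no match
7 → no match
8 → no match
9 → no match
10 → no match
Total matched: 0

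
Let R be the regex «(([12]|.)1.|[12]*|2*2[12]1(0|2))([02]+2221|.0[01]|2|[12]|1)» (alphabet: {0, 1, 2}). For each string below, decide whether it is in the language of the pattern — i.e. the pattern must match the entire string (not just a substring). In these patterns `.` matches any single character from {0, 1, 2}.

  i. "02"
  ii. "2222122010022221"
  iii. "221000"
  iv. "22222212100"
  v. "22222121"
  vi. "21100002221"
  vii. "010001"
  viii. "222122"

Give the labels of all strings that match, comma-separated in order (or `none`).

iii, iv, v, vi, vii, viii

i → no match
ii → no match
iii → match
iv → match
v → match
vi → match
vii → match
viii → match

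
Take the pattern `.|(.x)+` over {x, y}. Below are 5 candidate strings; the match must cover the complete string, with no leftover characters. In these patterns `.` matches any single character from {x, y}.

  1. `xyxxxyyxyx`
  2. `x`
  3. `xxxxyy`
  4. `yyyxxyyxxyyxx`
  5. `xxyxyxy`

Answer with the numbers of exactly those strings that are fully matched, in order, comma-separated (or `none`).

1 → no match
2 → match
3 → no match
4 → no match
5 → no match

2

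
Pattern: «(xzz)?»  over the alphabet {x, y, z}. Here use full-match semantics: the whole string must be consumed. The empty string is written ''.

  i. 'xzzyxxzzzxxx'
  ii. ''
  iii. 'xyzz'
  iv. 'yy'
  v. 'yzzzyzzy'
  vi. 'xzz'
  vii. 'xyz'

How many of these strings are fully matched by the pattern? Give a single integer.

i. 'xzzyxxzzzxxx' → no match
ii. '' → match
iii. 'xyzz' → no match
iv. 'yy' → no match
v. 'yzzzyzzy' → no match
vi. 'xzz' → match
vii. 'xyz' → no match
Total matched: 2

2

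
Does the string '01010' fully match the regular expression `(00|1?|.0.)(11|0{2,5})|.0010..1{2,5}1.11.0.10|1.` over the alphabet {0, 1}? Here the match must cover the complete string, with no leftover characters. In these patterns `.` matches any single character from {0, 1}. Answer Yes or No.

No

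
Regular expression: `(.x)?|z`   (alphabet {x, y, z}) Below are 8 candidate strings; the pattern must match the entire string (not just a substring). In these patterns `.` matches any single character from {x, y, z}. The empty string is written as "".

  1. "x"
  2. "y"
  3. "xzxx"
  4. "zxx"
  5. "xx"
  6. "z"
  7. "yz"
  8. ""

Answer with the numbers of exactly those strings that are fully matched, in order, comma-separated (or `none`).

1. "x" → no match
2. "y" → no match
3. "xzxx" → no match
4. "zxx" → no match
5. "xx" → match
6. "z" → match
7. "yz" → no match
8. "" → match

5, 6, 8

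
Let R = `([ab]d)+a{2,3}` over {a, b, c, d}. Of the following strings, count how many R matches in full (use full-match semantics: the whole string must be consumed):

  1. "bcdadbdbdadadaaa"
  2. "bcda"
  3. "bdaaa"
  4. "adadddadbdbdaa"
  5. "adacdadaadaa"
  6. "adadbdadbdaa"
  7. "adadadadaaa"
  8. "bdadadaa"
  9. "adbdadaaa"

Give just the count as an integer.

1 → no match
2 → no match
3 → match
4 → no match
5 → no match
6 → match
7 → match
8 → match
9 → match
Total matched: 5

5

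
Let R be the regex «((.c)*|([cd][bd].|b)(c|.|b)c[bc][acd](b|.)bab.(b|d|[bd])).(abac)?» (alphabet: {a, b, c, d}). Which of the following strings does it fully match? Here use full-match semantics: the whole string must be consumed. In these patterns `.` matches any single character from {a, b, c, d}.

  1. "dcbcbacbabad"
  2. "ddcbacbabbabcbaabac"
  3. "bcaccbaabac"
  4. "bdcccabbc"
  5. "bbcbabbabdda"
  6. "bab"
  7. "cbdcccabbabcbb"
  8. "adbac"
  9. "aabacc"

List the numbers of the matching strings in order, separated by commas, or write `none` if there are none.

5, 7

1. "dcbcbacbabad" → no match
2 → no match
3. "bcaccbaabac" → no match
4. "bdcccabbc" → no match
5. "bbcbabbabdda" → match
6. "bab" → no match
7 → match
8. "adbac" → no match
9. "aabacc" → no match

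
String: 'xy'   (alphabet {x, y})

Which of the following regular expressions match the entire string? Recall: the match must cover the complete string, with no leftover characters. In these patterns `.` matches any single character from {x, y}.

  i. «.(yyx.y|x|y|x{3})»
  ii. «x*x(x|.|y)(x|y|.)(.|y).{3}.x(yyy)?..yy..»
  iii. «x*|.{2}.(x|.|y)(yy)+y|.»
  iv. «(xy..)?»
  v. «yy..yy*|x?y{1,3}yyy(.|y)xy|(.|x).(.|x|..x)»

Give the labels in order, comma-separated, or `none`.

i

i → match
ii → no match
iii → no match
iv → no match
v → no match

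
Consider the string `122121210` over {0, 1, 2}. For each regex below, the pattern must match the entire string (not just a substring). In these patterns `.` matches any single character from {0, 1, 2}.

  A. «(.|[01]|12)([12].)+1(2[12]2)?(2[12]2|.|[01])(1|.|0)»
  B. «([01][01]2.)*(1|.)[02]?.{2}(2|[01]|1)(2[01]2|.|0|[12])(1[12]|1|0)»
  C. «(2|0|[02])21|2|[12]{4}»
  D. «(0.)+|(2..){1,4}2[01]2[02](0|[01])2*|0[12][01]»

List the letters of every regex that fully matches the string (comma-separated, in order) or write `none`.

A

A → match
B → no match
C → no match
D → no match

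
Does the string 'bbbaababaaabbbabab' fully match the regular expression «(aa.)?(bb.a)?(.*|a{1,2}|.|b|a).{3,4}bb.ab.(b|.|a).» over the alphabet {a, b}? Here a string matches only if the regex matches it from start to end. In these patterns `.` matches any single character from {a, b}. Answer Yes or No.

No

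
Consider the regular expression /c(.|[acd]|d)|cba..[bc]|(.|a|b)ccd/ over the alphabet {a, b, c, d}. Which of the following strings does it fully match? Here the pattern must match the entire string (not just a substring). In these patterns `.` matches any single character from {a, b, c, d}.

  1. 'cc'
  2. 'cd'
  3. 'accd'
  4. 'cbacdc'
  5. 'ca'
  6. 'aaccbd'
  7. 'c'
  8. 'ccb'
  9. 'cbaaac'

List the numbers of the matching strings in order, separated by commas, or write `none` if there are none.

1 → match
2 → match
3 → match
4 → match
5 → match
6 → no match
7 → no match
8 → no match
9 → match

1, 2, 3, 4, 5, 9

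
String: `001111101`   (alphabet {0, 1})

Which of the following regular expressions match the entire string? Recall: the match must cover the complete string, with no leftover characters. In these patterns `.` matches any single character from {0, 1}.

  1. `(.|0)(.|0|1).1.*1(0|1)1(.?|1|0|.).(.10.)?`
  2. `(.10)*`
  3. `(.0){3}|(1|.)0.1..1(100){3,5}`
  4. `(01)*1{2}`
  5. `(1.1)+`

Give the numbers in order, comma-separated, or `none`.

1 → match
2 → no match
3 → no match
4 → no match
5 → no match — must start with `1`

1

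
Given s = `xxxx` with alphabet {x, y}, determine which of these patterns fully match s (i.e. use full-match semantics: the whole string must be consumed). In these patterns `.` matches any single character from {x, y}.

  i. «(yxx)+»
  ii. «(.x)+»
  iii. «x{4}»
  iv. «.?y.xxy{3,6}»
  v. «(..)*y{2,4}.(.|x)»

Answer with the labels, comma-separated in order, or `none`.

ii, iii

i → no match — must start with `yxx`
ii → match
iii → match
iv → no match — must end with `y`
v → no match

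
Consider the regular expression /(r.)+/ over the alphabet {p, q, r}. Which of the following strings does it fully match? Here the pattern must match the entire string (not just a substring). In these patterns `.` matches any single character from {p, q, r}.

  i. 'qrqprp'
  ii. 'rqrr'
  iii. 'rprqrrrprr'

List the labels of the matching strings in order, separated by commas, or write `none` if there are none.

i. 'qrqprp' → no match — must start with 'r'
ii. 'rqrr' → match
iii. 'rprqrrrprr' → match

ii, iii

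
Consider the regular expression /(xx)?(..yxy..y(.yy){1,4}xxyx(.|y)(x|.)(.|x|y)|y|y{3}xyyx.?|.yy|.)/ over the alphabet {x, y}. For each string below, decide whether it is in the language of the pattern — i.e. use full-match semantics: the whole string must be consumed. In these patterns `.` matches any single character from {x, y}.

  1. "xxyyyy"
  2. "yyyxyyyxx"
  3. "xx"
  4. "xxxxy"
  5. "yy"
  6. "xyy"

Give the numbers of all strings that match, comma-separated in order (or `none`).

1 → no match
2 → no match
3 → no match
4 → no match
5 → no match
6 → match

6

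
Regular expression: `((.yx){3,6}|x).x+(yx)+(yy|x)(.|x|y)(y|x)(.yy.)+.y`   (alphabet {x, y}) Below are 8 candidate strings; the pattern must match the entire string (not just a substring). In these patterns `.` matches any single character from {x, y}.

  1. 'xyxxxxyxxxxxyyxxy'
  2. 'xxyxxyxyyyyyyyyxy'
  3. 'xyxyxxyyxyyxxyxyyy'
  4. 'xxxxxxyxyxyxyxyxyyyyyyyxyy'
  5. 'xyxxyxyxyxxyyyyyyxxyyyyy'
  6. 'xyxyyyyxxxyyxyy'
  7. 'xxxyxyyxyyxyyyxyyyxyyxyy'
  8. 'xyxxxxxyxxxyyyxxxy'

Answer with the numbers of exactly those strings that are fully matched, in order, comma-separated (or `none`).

1, 4

1 → match
2 → no match
3 → no match
4 → match
5 → no match
6 → no match
7 → no match
8 → no match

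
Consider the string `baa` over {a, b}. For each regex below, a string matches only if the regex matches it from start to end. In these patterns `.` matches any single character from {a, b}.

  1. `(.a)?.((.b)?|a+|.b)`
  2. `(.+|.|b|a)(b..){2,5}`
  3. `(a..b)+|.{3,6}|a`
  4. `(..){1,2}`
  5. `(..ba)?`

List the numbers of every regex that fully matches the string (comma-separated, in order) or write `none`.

1, 3

1 → match
2 → no match
3 → match
4 → no match
5 → no match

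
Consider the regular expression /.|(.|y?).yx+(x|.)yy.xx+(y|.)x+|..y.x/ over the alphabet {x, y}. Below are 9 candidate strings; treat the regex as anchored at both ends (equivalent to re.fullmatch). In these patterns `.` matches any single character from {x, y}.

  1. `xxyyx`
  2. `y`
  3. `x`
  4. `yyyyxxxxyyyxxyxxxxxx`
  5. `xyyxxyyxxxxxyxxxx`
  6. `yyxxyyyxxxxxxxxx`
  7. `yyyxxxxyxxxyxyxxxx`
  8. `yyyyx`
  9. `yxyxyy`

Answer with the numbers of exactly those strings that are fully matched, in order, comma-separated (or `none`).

1. `xxyyx` → match
2. `y` → match
3. `x` → match
4 → no match
5 → match
6 → match
7 → no match
8. `yyyyx` → match
9. `yxyxyy` → no match

1, 2, 3, 5, 6, 8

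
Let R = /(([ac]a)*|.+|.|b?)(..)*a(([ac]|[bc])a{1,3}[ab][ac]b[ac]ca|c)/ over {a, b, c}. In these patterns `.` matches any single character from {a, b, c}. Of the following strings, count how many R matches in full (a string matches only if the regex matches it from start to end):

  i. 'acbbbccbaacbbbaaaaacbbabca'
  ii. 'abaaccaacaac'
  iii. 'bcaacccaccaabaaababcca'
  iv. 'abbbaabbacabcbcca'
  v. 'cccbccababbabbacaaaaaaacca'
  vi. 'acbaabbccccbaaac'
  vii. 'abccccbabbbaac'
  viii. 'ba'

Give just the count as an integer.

5

i → no match
ii → match
iii → match
iv → match
v → no match
vi → match
vii → match
viii → no match
Total matched: 5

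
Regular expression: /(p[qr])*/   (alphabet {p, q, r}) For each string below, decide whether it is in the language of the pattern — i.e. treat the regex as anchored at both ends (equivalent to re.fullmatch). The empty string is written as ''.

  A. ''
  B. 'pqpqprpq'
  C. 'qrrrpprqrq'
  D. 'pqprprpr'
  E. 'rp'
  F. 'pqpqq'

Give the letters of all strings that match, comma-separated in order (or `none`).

A → match
B → match
C → no match
D → match
E → no match
F → no match

A, B, D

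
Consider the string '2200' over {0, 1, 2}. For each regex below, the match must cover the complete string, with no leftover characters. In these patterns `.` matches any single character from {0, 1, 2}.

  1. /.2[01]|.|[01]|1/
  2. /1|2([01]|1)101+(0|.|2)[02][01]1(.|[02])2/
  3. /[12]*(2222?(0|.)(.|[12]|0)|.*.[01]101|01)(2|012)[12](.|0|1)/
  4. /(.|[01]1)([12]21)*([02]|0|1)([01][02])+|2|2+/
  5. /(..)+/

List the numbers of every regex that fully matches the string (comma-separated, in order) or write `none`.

4, 5

1 → no match
2 → no match
3 → no match
4 → match
5 → match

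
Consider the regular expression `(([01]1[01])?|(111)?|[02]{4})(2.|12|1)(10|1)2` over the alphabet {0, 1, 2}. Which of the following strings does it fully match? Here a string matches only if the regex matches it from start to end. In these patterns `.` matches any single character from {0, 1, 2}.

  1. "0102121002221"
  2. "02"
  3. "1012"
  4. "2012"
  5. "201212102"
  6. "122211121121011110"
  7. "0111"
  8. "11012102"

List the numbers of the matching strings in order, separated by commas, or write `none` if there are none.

1 → no match — must end with "2"
2 → no match
3 → no match
4 → match
5 → no match
6 → no match — must end with "2"
7 → no match — must end with "2"
8 → match

4, 8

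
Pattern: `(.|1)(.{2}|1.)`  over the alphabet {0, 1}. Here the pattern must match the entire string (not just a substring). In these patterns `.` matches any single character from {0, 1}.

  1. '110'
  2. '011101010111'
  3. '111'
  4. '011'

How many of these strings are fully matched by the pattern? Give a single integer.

1 → match
2 → no match
3 → match
4 → match
Total matched: 3

3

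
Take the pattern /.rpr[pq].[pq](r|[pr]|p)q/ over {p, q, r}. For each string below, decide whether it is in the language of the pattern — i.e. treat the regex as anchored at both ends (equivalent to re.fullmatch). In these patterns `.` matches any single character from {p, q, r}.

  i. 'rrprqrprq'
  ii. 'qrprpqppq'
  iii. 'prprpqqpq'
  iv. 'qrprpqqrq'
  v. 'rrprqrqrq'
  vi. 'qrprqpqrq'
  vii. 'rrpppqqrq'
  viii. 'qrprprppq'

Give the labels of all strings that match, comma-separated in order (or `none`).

i → match
ii → match
iii → match
iv → match
v → match
vi → match
vii → no match
viii → match

i, ii, iii, iv, v, vi, viii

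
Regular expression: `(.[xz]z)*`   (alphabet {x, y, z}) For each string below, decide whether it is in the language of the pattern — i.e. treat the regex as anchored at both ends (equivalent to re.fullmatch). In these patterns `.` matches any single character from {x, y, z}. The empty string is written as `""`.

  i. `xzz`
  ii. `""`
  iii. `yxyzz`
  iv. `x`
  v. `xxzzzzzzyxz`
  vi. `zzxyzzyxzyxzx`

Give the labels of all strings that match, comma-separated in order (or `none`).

i, ii

i → match
ii → match
iii → no match
iv → no match
v → no match
vi → no match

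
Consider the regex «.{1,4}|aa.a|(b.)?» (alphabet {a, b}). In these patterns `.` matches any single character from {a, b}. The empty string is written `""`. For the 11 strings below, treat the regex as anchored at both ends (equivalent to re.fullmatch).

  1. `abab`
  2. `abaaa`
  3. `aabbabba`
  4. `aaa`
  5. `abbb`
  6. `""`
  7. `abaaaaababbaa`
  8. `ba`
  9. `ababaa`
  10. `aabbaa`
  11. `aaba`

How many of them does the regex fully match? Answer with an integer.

6

1 → match
2 → no match
3 → no match
4 → match
5 → match
6 → match
7 → no match
8 → match
9 → no match
10 → no match
11 → match
Total matched: 6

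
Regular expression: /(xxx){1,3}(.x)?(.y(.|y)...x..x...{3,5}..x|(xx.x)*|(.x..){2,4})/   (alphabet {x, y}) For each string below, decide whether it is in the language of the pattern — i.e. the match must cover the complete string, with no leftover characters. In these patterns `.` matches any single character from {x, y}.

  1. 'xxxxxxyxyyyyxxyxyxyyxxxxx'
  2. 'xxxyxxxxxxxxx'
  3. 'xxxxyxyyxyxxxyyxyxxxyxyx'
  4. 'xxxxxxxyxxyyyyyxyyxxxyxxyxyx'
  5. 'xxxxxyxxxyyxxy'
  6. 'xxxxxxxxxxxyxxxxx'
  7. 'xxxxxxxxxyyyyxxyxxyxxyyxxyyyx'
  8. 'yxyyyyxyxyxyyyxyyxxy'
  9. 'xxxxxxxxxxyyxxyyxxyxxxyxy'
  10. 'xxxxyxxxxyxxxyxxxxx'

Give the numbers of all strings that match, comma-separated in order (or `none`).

1 → no match
2 → match
3 → no match
4 → no match
5 → no match
6 → match
7 → no match
8 → no match — must start with 'xxx'
9 → no match
10 → no match

2, 6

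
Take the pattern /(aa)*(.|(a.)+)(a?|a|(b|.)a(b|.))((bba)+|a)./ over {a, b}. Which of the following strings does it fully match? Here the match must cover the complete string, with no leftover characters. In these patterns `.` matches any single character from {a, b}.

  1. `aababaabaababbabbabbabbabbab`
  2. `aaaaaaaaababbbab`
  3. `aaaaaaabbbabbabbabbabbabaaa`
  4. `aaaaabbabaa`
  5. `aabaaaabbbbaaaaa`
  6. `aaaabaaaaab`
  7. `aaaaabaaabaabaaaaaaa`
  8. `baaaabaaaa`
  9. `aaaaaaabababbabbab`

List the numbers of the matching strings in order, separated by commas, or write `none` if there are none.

1 → no match
2 → match
3 → no match
4. `aaaaabbabaa` → match
5 → no match
6. `aaaabaaaaab` → no match
7 → no match
8. `baaaabaaaa` → no match
9 → match

2, 4, 9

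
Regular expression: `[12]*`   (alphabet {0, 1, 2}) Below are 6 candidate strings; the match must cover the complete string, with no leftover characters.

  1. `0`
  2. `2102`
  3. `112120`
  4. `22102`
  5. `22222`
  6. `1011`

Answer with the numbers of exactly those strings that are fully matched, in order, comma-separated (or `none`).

1. `0` → no match
2. `2102` → no match
3. `112120` → no match
4. `22102` → no match
5. `22222` → match
6. `1011` → no match

5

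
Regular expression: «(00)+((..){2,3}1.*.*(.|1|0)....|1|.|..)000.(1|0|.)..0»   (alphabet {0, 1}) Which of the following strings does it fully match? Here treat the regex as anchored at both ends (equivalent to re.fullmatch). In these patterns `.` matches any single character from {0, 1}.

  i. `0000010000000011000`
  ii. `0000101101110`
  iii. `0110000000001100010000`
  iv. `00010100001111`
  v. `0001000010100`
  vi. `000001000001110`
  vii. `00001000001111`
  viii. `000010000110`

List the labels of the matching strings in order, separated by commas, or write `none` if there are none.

i → no match
ii → no match
iii → no match — must start with `00`
iv → no match — must end with `0`
v → no match
vi → no match
vii → no match — must end with `0`
viii → no match

none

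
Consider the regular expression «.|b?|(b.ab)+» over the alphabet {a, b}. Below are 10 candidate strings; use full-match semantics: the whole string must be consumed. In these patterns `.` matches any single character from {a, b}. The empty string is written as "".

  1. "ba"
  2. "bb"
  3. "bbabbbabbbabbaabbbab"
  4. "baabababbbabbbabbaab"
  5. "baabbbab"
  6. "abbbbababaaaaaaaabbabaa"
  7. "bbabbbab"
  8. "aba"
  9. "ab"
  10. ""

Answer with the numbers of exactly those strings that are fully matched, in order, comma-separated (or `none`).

1 → no match
2 → no match
3 → match
4 → no match
5 → match
6 → no match
7 → match
8 → no match
9 → no match
10 → match

3, 5, 7, 10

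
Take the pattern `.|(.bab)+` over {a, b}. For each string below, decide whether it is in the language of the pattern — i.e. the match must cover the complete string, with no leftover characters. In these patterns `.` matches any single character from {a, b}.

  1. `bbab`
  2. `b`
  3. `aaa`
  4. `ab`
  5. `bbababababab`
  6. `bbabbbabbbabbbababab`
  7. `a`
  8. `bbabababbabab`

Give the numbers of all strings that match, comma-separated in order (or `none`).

1. `bbab` → match
2. `b` → match
3. `aaa` → no match
4. `ab` → no match
5. `bbababababab` → match
6 → match
7. `a` → match
8 → no match

1, 2, 5, 6, 7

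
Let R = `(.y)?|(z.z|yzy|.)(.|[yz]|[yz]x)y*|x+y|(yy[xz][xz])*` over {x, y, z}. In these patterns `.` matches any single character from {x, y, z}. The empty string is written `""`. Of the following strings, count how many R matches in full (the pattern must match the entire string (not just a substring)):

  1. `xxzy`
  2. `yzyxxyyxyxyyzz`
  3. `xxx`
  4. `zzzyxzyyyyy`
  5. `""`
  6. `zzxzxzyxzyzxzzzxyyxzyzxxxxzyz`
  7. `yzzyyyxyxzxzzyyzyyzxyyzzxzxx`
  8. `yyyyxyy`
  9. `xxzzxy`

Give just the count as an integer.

1

1 → no match
2 → no match
3 → no match
4 → no match
5 → match
6 → no match
7 → no match
8 → no match
9 → no match
Total matched: 1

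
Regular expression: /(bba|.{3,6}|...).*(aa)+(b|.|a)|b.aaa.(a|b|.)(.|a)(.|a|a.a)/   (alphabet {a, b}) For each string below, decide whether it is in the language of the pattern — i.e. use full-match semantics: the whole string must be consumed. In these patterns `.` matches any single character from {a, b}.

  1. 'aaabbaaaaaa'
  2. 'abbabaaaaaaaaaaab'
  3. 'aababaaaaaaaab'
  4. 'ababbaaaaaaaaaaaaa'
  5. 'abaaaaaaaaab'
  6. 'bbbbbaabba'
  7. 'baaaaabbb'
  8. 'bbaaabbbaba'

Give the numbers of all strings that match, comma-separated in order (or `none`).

1 → match
2 → match
3 → match
4 → match
5 → match
6 → no match
7 → match
8 → match

1, 2, 3, 4, 5, 7, 8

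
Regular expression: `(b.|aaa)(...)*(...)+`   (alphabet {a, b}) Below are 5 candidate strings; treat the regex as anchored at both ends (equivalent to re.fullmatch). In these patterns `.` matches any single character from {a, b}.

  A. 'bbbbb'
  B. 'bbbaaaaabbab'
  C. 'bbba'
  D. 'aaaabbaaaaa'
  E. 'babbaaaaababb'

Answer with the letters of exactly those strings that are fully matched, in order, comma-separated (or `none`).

A. 'bbbbb' → match
B. 'bbbaaaaabbab' → no match
C. 'bbba' → no match
D. 'aaaabbaaaaa' → no match
E → no match

A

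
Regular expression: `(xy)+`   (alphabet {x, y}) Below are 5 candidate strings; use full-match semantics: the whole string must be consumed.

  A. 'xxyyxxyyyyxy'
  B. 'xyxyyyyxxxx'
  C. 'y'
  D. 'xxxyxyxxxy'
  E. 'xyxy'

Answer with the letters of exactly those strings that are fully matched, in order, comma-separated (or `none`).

A → no match — must start with 'xy'
B → no match — must end with 'xy'
C → no match — must start with 'xy'
D → no match — must start with 'xy'
E → match

E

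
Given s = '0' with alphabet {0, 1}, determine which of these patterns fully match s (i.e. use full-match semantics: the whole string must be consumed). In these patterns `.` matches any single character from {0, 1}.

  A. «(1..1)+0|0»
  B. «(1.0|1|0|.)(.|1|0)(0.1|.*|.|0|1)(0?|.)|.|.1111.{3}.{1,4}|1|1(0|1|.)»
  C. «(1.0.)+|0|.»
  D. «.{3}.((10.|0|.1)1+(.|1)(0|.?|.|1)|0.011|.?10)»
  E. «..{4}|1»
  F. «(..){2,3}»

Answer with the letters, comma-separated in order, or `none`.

A, B, C

A → match
B → match
C → match
D → no match
E → no match
F → no match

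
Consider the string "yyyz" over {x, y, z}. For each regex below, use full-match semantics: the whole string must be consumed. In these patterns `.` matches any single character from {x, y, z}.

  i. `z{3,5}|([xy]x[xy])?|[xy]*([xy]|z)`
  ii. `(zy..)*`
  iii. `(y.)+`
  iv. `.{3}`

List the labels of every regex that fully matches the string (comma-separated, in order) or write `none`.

i, iii

i → match
ii → no match
iii → match
iv → no match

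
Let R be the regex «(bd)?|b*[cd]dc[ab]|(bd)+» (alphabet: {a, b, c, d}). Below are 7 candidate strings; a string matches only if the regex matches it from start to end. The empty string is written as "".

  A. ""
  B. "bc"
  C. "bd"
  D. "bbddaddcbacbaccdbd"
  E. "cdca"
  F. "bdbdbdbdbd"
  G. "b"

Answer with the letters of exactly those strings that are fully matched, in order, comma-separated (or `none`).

A → match
B → no match
C → match
D → no match
E → match
F → match
G → no match

A, C, E, F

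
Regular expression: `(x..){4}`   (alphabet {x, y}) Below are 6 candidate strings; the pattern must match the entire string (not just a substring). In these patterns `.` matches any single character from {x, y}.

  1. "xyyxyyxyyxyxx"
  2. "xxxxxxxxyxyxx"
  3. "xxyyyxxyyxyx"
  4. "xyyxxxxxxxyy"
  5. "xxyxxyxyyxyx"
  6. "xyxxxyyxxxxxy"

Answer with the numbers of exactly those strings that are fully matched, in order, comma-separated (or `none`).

4, 5

1 → no match
2 → no match
3 → no match
4 → match
5 → match
6 → no match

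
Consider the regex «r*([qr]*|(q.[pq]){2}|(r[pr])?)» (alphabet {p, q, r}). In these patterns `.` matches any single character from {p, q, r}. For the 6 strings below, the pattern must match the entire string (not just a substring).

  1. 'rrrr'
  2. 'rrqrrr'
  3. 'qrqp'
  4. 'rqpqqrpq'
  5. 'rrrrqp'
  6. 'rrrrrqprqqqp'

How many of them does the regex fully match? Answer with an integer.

1. 'rrrr' → match
2. 'rrqrrr' → match
3. 'qrqp' → no match
4. 'rqpqqrpq' → no match
5. 'rrrrqp' → no match
6. 'rrrrrqprqqqp' → no match
Total matched: 2

2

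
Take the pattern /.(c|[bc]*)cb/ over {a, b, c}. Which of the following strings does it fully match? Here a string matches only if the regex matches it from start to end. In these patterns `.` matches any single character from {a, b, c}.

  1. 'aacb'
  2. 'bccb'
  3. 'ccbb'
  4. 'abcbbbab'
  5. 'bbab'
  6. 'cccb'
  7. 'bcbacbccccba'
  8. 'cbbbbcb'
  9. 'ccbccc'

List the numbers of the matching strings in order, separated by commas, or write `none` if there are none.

1 → no match
2 → match
3 → no match — must end with 'cb'
4 → no match — must end with 'cb'
5 → no match — must end with 'cb'
6 → match
7 → no match — must end with 'cb'
8 → match
9 → no match — must end with 'cb'

2, 6, 8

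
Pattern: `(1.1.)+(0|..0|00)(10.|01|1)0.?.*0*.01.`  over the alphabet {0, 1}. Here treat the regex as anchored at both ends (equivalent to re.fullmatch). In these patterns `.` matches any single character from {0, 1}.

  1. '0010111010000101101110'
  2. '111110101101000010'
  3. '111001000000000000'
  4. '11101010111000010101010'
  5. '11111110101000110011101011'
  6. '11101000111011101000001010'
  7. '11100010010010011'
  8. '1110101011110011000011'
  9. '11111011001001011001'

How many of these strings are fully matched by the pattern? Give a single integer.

3

1 → no match — must start with '1'
2 → match
3 → no match
4 → match
5 → no match
6 → no match
7 → match
8 → no match
9 → no match
Total matched: 3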